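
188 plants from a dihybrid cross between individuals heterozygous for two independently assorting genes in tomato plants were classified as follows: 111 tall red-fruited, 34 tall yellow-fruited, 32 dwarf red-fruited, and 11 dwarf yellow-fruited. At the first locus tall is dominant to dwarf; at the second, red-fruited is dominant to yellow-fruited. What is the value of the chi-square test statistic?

A dihybrid F₂ with independent assortment and complete dominance at both loci gives a 9:3:3:1 phenotypic ratio.
Total ratio parts = 16. Expected numbers out of 188:
  tall red-fruited: 188 × 9/16 = 105.75
  tall yellow-fruited: 188 × 3/16 = 35.25
  dwarf red-fruited: 188 × 3/16 = 35.25
  dwarf yellow-fruited: 188 × 1/16 = 11.75
χ² = Σ (O − E)² / E
  tall red-fruited: (111 − 105.75)² / 105.75 = 0.2606
  tall yellow-fruited: (34 − 35.25)² / 35.25 = 0.0443
  dwarf red-fruited: (32 − 35.25)² / 35.25 = 0.2996
  dwarf yellow-fruited: (11 − 11.75)² / 11.75 = 0.0479
χ² = 0.2606 + 0.0443 + 0.2996 + 0.0479 = 0.6524 ≈ 0.652

0.652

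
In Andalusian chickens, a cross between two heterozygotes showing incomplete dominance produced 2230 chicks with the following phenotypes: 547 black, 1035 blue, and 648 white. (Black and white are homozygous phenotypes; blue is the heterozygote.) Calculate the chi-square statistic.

With incomplete dominance, a heterozygote × heterozygote cross gives a 1:2:1 phenotypic ratio.
Expected counts for N = 2230 under a 1:2:1 ratio (total parts = 4):
  black: 2230 × 1/4 = 557.5
  blue: 2230 × 2/4 = 1115
  white: 2230 × 1/4 = 557.5
χ² = Σ (O − E)² / E
  black: (547 − 557.5)² / 557.5 = 0.1978
  blue: (1035 − 1115)² / 1115 = 5.7399
  white: (648 − 557.5)² / 557.5 = 14.6910
χ² = 0.1978 + 5.7399 + 14.6910 = 20.6287 ≈ 20.629

20.629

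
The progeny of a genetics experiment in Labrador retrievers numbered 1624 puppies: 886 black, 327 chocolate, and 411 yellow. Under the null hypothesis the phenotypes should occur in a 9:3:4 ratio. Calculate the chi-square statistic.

2.552

Under the 9:3:4 hypothesis (Σ ratio = 16, N = 1624):
  black: 1624 × 9/16 = 913.5
  chocolate: 1624 × 3/16 = 304.5
  yellow: 1624 × 4/16 = 406
χ² = Σ (O − E)² / E
  black: (886 − 913.5)² / 913.5 = 0.8279
  chocolate: (327 − 304.5)² / 304.5 = 1.6626
  yellow: (411 − 406)² / 406 = 0.0616
χ² = 0.8279 + 1.6626 + 0.0616 = 2.5521 ≈ 2.552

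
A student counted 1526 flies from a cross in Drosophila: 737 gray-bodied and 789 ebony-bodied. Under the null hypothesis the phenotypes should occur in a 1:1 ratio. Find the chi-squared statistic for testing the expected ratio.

1.772

The 1:1 ratio has 2 parts, so with N = 1526 the expected counts are:
  gray-bodied: 1526 × 1/2 = 763
  ebony-bodied: 1526 × 1/2 = 763
χ² = Σ (O − E)² / E
  gray-bodied: (737 − 763)² / 763 = 0.8860
  ebony-bodied: (789 − 763)² / 763 = 0.8860
χ² = 0.8860 + 0.8860 = 1.772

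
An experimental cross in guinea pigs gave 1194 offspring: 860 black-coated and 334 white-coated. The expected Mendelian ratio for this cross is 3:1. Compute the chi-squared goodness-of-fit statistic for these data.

Total ratio parts = 4. Expected numbers out of 1194:
  black-coated: 1194 × 3/4 = 895.5
  white-coated: 1194 × 1/4 = 298.5
χ² = Σ (O − E)² / E
  black-coated: (860 − 895.5)² / 895.5 = 1.4073
  white-coated: (334 − 298.5)² / 298.5 = 4.2219
χ² = 1.4073 + 4.2219 = 5.6292 ≈ 5.629

5.629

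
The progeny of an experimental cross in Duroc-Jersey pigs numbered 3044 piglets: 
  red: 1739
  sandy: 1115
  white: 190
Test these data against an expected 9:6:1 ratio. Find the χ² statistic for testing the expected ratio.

1.033

Total ratio parts = 16. Expected numbers out of 3044:
  red: 3044 × 9/16 = 1712.25
  sandy: 3044 × 6/16 = 1141.5
  white: 3044 × 1/16 = 190.25
χ² = Σ (O − E)² / E
  red: (1739 − 1712.25)² / 1712.25 = 0.4179
  sandy: (1115 − 1141.5)² / 1141.5 = 0.6152
  white: (190 − 190.25)² / 190.25 = 0.0003
χ² = 0.4179 + 0.6152 + 0.0003 = 1.0334 ≈ 1.033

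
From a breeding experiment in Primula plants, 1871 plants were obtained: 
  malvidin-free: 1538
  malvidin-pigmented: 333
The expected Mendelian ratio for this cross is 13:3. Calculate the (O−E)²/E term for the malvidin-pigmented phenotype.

0.904

The 13:3 ratio has 16 parts, so with N = 1871 the expected counts are:
  malvidin-free: 1871 × 13/16 = 1520.1875
  malvidin-pigmented: 1871 × 3/16 = 350.8125
Contribution of malvidin-pigmented: (333 − 350.8125)² / 350.8125 = 0.9044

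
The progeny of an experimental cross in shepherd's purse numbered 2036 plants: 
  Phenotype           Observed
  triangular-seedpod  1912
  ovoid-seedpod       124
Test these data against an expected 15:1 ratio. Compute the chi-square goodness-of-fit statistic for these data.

The 15:1 ratio has 16 parts, so with N = 2036 the expected counts are:
  triangular-seedpod: 2036 × 15/16 = 1908.75
  ovoid-seedpod: 2036 × 1/16 = 127.25
χ² = Σ (O − E)² / E
  triangular-seedpod: (1912 − 1908.75)² / 1908.75 = 0.0055
  ovoid-seedpod: (124 − 127.25)² / 127.25 = 0.0830
χ² = 0.0055 + 0.0830 = 0.0885 ≈ 0.089

0.089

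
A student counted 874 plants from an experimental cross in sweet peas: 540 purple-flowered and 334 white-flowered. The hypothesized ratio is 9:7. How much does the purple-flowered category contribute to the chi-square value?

4.760

Under the 9:7 hypothesis (Σ ratio = 16, N = 874):
  purple-flowered: 874 × 9/16 = 491.625
  white-flowered: 874 × 7/16 = 382.375
Contribution of purple-flowered: (540 − 491.625)² / 491.625 = 4.7600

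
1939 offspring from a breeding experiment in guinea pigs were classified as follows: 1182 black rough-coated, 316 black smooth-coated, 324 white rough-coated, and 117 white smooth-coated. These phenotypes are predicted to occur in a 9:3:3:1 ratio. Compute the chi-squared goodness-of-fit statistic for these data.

18.317

Expected counts for N = 1939 under a 9:3:3:1 ratio (total parts = 16):
  black rough-coated: 1939 × 9/16 = 1090.6875
  black smooth-coated: 1939 × 3/16 = 363.5625
  white rough-coated: 1939 × 3/16 = 363.5625
  white smooth-coated: 1939 × 1/16 = 121.1875
χ² = Σ (O − E)² / E
  black rough-coated: (1182 − 1090.6875)² / 1090.6875 = 7.6447
  black smooth-coated: (316 − 363.5625)² / 363.5625 = 6.2223
  white rough-coated: (324 − 363.5625)² / 363.5625 = 4.3052
  white smooth-coated: (117 − 121.1875)² / 121.1875 = 0.1447
χ² = 7.6447 + 6.2223 + 4.3052 + 0.1447 = 18.3169 ≈ 18.317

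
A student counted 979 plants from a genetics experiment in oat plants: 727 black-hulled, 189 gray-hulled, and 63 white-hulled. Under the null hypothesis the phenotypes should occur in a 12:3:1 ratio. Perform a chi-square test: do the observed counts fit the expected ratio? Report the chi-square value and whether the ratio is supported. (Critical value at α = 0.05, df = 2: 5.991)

Total ratio parts = 16. Expected numbers out of 979:
  black-hulled: 979 × 12/16 = 734.25
  gray-hulled: 979 × 3/16 = 183.5625
  white-hulled: 979 × 1/16 = 61.1875
χ² = Σ (O − E)² / E
  black-hulled: (727 − 734.25)² / 734.25 = 0.0716
  gray-hulled: (189 − 183.5625)² / 183.5625 = 0.1611
  white-hulled: (63 − 61.1875)² / 61.1875 = 0.0537
χ² = 0.0716 + 0.1611 + 0.0537 = 0.2864 ≈ 0.286
Degrees of freedom = 3 − 1 = 2; critical value at α = 0.05 is 5.991.
Since 0.286 < 5.991, we fail to reject the null hypothesis — the data are consistent with the 12:3:1 ratio.

0.286; consistent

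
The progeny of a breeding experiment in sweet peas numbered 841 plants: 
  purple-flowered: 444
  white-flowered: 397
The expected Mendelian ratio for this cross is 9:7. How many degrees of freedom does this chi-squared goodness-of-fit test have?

1

A goodness-of-fit test with 2 phenotype classes has df = 2 − 1 = 1.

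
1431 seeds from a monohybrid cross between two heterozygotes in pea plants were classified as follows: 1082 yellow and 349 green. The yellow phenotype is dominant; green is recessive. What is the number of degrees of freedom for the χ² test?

1

For a monohybrid cross between heterozygotes with complete dominance, the expected phenotypic ratio is 3:1.
A goodness-of-fit test with 2 phenotype classes has df = 2 − 1 = 1.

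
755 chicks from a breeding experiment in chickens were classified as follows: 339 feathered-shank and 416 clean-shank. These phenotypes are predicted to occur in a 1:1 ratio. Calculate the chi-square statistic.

7.853

Total ratio parts = 2. Expected numbers out of 755:
  feathered-shank: 755 × 1/2 = 377.5
  clean-shank: 755 × 1/2 = 377.5
χ² = Σ (O − E)² / E
  feathered-shank: (339 − 377.5)² / 377.5 = 3.9265
  clean-shank: (416 − 377.5)² / 377.5 = 3.9265
χ² = 3.9265 + 3.9265 = 7.853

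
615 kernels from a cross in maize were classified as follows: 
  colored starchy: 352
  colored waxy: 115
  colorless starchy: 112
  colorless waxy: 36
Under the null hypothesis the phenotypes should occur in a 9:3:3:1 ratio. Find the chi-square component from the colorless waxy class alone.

Expected counts for N = 615 under a 9:3:3:1 ratio (total parts = 16):
  colored starchy: 615 × 9/16 = 345.9375
  colored waxy: 615 × 3/16 = 115.3125
  colorless starchy: 615 × 3/16 = 115.3125
  colorless waxy: 615 × 1/16 = 38.4375
Contribution of colorless waxy: (36 − 38.4375)² / 38.4375 = 0.1546

0.155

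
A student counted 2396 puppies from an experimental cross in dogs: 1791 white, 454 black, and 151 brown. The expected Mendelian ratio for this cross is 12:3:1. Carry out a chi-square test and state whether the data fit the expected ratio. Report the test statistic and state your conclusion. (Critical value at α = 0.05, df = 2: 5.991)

Total ratio parts = 16. Expected numbers out of 2396:
  white: 2396 × 12/16 = 1797
  black: 2396 × 3/16 = 449.25
  brown: 2396 × 1/16 = 149.75
χ² = Σ (O − E)² / E
  white: (1791 − 1797)² / 1797 = 0.0200
  black: (454 − 449.25)² / 449.25 = 0.0502
  brown: (151 − 149.75)² / 149.75 = 0.0104
χ² = 0.0200 + 0.0502 + 0.0104 = 0.0806 ≈ 0.081
Degrees of freedom = 3 − 1 = 2; critical value at α = 0.05 is 5.991.
Since 0.081 < 5.991, we fail to reject the null hypothesis — the data are consistent with the 12:3:1 ratio.

0.081; consistent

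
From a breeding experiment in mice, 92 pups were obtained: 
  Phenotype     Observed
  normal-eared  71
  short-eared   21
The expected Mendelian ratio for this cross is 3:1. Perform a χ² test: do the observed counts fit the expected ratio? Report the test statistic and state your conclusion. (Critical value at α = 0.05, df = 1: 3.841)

The 3:1 ratio has 4 parts, so with N = 92 the expected counts are:
  normal-eared: 92 × 3/4 = 69
  short-eared: 92 × 1/4 = 23
χ² = Σ (O − E)² / E
  normal-eared: (71 − 69)² / 69 = 0.0580
  short-eared: (21 − 23)² / 23 = 0.1739
χ² = 0.0580 + 0.1739 = 0.2319 ≈ 0.232
Degrees of freedom = 2 − 1 = 1; critical value at α = 0.05 is 3.841.
Since 0.232 < 3.841, we fail to reject the null hypothesis — the data are consistent with the 3:1 ratio.

0.232; consistent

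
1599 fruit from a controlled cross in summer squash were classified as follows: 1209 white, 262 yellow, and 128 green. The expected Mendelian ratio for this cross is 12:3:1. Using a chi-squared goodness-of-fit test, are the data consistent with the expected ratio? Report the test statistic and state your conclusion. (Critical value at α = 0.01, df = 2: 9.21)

12.728; not consistent

Expected counts for N = 1599 under a 12:3:1 ratio (total parts = 16):
  white: 1599 × 12/16 = 1199.25
  yellow: 1599 × 3/16 = 299.8125
  green: 1599 × 1/16 = 99.9375
χ² = Σ (O − E)² / E
  white: (1209 − 1199.25)² / 1199.25 = 0.0793
  yellow: (262 − 299.8125)² / 299.8125 = 4.7689
  green: (128 − 99.9375)² / 99.9375 = 7.8800
χ² = 0.0793 + 4.7689 + 7.8800 = 12.7282 ≈ 12.728
Degrees of freedom = 3 − 1 = 2; critical value at α = 0.01 is 9.21.
Since 12.728 > 9.21, we reject the null hypothesis — the data do not fit the 12:3:1 ratio.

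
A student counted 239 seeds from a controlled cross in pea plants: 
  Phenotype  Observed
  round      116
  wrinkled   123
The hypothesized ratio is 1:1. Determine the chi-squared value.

Total ratio parts = 2. Expected numbers out of 239:
  round: 239 × 1/2 = 119.5
  wrinkled: 239 × 1/2 = 119.5
χ² = Σ (O − E)² / E
  round: (116 − 119.5)² / 119.5 = 0.1025
  wrinkled: (123 − 119.5)² / 119.5 = 0.1025
χ² = 0.1025 + 0.1025 = 0.205

0.205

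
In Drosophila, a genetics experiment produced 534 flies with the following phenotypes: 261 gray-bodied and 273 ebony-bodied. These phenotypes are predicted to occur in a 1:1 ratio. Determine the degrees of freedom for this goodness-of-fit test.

1

A goodness-of-fit test with 2 phenotype classes has df = 2 − 1 = 1.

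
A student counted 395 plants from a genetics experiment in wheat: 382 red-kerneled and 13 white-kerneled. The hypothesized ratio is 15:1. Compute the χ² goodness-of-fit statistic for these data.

The 15:1 ratio has 16 parts, so with N = 395 the expected counts are:
  red-kerneled: 395 × 15/16 = 370.3125
  white-kerneled: 395 × 1/16 = 24.6875
χ² = Σ (O − E)² / E
  red-kerneled: (382 − 370.3125)² / 370.3125 = 0.3689
  white-kerneled: (13 − 24.6875)² / 24.6875 = 5.5331
χ² = 0.3689 + 5.5331 = 5.902

5.902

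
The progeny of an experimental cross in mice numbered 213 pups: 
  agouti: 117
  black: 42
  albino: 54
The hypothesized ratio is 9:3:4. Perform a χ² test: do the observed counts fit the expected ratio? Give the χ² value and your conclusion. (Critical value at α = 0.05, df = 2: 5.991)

0.183; consistent

The 9:3:4 ratio has 16 parts, so with N = 213 the expected counts are:
  agouti: 213 × 9/16 = 119.8125
  black: 213 × 3/16 = 39.9375
  albino: 213 × 4/16 = 53.25
χ² = Σ (O − E)² / E
  agouti: (117 − 119.8125)² / 119.8125 = 0.0660
  black: (42 − 39.9375)² / 39.9375 = 0.1065
  albino: (54 − 53.25)² / 53.25 = 0.0106
χ² = 0.0660 + 0.1065 + 0.0106 = 0.1831 ≈ 0.183
Degrees of freedom = 3 − 1 = 2; critical value at α = 0.05 is 5.991.
Since 0.183 < 5.991, we fail to reject the null hypothesis — the data are consistent with the 9:3:4 ratio.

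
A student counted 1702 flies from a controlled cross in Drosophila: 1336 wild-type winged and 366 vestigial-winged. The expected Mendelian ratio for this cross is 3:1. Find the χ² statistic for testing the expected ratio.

11.094

Under the 3:1 hypothesis (Σ ratio = 4, N = 1702):
  wild-type winged: 1702 × 3/4 = 1276.5
  vestigial-winged: 1702 × 1/4 = 425.5
χ² = Σ (O − E)² / E
  wild-type winged: (1336 − 1276.5)² / 1276.5 = 2.7734
  vestigial-winged: (366 − 425.5)² / 425.5 = 8.3202
χ² = 2.7734 + 8.3202 = 11.0936 ≈ 11.094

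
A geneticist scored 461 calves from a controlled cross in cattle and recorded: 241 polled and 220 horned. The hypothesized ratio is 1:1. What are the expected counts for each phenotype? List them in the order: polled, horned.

230.5, 230.5

Expected counts for N = 461 under a 1:1 ratio (total parts = 2):
  polled: 461 × 1/2 = 230.5
  horned: 461 × 1/2 = 230.5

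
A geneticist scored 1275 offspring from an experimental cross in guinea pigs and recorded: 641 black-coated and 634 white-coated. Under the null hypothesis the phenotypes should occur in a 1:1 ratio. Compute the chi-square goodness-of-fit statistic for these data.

0.038

Total ratio parts = 2. Expected numbers out of 1275:
  black-coated: 1275 × 1/2 = 637.5
  white-coated: 1275 × 1/2 = 637.5
χ² = Σ (O − E)² / E
  black-coated: (641 − 637.5)² / 637.5 = 0.0192
  white-coated: (634 − 637.5)² / 637.5 = 0.0192
χ² = 0.0192 + 0.0192 = 0.0384 ≈ 0.038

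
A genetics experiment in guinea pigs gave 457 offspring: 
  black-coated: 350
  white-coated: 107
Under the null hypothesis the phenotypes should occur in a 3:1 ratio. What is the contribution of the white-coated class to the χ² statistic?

0.460

Total ratio parts = 4. Expected numbers out of 457:
  black-coated: 457 × 3/4 = 342.75
  white-coated: 457 × 1/4 = 114.25
Contribution of white-coated: (107 − 114.25)² / 114.25 = 0.4601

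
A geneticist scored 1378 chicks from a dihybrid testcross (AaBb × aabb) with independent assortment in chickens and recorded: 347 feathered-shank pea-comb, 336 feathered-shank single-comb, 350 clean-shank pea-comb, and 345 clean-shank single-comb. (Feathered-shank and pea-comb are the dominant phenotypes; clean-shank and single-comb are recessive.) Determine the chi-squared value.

0.316

A dihybrid testcross with independent assortment gives a 1:1:1:1 ratio.
The 1:1:1:1 ratio has 4 parts, so with N = 1378 the expected counts are:
  feathered-shank pea-comb: 1378 × 1/4 = 344.5
  feathered-shank single-comb: 1378 × 1/4 = 344.5
  clean-shank pea-comb: 1378 × 1/4 = 344.5
  clean-shank single-comb: 1378 × 1/4 = 344.5
χ² = Σ (O − E)² / E
  feathered-shank pea-comb: (347 − 344.5)² / 344.5 = 0.0181
  feathered-shank single-comb: (336 − 344.5)² / 344.5 = 0.2097
  clean-shank pea-comb: (350 − 344.5)² / 344.5 = 0.0878
  clean-shank single-comb: (345 − 344.5)² / 344.5 = 0.0007
χ² = 0.0181 + 0.2097 + 0.0878 + 0.0007 = 0.3163 ≈ 0.316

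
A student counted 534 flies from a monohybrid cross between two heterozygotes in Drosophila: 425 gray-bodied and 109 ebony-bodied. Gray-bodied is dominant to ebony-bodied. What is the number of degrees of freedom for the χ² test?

1

For a monohybrid cross between heterozygotes with complete dominance, the expected phenotypic ratio is 3:1.
A goodness-of-fit test with 2 phenotype classes has df = 2 − 1 = 1.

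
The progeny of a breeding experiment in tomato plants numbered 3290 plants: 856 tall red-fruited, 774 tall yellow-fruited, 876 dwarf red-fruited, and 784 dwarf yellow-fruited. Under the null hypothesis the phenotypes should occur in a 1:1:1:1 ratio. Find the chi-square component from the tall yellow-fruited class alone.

2.860

Under the 1:1:1:1 hypothesis (Σ ratio = 4, N = 3290):
  tall red-fruited: 3290 × 1/4 = 822.5
  tall yellow-fruited: 3290 × 1/4 = 822.5
  dwarf red-fruited: 3290 × 1/4 = 822.5
  dwarf yellow-fruited: 3290 × 1/4 = 822.5
Contribution of tall yellow-fruited: (774 − 822.5)² / 822.5 = 2.8599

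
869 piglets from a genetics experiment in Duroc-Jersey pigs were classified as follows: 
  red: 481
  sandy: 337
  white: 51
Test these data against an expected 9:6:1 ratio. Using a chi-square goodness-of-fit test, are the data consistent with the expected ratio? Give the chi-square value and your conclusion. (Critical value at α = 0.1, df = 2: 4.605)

Under the 9:6:1 hypothesis (Σ ratio = 16, N = 869):
  red: 869 × 9/16 = 488.8125
  sandy: 869 × 6/16 = 325.875
  white: 869 × 1/16 = 54.3125
χ² = Σ (O − E)² / E
  red: (481 − 488.8125)² / 488.8125 = 0.1249
  sandy: (337 − 325.875)² / 325.875 = 0.3798
  white: (51 − 54.3125)² / 54.3125 = 0.2020
χ² = 0.1249 + 0.3798 + 0.2020 = 0.7067 ≈ 0.707
Degrees of freedom = 3 − 1 = 2; critical value at α = 0.1 is 4.605.
Since 0.707 < 4.605, we fail to reject the null hypothesis — the data are consistent with the 9:6:1 ratio.

0.707; consistent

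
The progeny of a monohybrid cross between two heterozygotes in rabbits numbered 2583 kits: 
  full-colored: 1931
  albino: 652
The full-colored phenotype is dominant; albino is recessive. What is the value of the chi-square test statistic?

0.081

For a monohybrid cross between heterozygotes with complete dominance, the expected phenotypic ratio is 3:1.
Total ratio parts = 4. Expected numbers out of 2583:
  full-colored: 2583 × 3/4 = 1937.25
  albino: 2583 × 1/4 = 645.75
χ² = Σ (O − E)² / E
  full-colored: (1931 − 1937.25)² / 1937.25 = 0.0202
  albino: (652 − 645.75)² / 645.75 = 0.0605
χ² = 0.0202 + 0.0605 = 0.0807 ≈ 0.081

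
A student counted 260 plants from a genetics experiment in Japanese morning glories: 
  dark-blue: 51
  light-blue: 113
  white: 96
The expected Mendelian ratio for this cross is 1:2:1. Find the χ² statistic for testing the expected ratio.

The 1:2:1 ratio has 4 parts, so with N = 260 the expected counts are:
  dark-blue: 260 × 1/4 = 65
  light-blue: 260 × 2/4 = 130
  white: 260 × 1/4 = 65
χ² = Σ (O − E)² / E
  dark-blue: (51 − 65)² / 65 = 3.0154
  light-blue: (113 − 130)² / 130 = 2.2231
  white: (96 − 65)² / 65 = 14.7846
χ² = 3.0154 + 2.2231 + 14.7846 = 20.0231 ≈ 20.023

20.023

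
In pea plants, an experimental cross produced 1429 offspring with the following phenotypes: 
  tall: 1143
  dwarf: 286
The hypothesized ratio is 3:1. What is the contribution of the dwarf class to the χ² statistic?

Total ratio parts = 4. Expected numbers out of 1429:
  tall: 1429 × 3/4 = 1071.75
  dwarf: 1429 × 1/4 = 357.25
Contribution of dwarf: (286 − 357.25)² / 357.25 = 14.2101

14.210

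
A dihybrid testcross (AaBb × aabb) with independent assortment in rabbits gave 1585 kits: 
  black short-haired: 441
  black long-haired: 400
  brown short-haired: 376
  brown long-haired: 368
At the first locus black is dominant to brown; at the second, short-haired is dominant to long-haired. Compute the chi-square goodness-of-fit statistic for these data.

A dihybrid testcross with independent assortment gives a 1:1:1:1 ratio.
Total ratio parts = 4. Expected numbers out of 1585:
  black short-haired: 1585 × 1/4 = 396.25
  black long-haired: 1585 × 1/4 = 396.25
  brown short-haired: 1585 × 1/4 = 396.25
  brown long-haired: 1585 × 1/4 = 396.25
χ² = Σ (O − E)² / E
  black short-haired: (441 − 396.25)² / 396.25 = 5.0538
  black long-haired: (400 − 396.25)² / 396.25 = 0.0355
  brown short-haired: (376 − 396.25)² / 396.25 = 1.0349
  brown long-haired: (368 − 396.25)² / 396.25 = 2.0140
χ² = 5.0538 + 0.0355 + 1.0349 + 2.0140 = 8.1382 ≈ 8.138

8.138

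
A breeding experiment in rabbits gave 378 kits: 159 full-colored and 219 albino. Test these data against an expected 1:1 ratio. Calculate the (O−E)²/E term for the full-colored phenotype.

4.762

Expected counts for N = 378 under a 1:1 ratio (total parts = 2):
  full-colored: 378 × 1/2 = 189
  albino: 378 × 1/2 = 189
Contribution of full-colored: (159 − 189)² / 189 = 4.7619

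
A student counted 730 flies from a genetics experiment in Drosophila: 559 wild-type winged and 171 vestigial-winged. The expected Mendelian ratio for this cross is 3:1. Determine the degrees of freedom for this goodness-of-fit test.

1

A goodness-of-fit test with 2 phenotype classes has df = 2 − 1 = 1.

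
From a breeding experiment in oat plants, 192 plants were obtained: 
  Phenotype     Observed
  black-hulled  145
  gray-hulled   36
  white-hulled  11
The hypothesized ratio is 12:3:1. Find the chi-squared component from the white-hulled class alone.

0.083

Under the 12:3:1 hypothesis (Σ ratio = 16, N = 192):
  black-hulled: 192 × 12/16 = 144
  gray-hulled: 192 × 3/16 = 36
  white-hulled: 192 × 1/16 = 12
Contribution of white-hulled: (11 − 12)² / 12 = 0.0833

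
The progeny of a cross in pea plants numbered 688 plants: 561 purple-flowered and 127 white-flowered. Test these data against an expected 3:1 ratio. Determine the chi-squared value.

15.698

The 3:1 ratio has 4 parts, so with N = 688 the expected counts are:
  purple-flowered: 688 × 3/4 = 516
  white-flowered: 688 × 1/4 = 172
χ² = Σ (O − E)² / E
  purple-flowered: (561 − 516)² / 516 = 3.9244
  white-flowered: (127 − 172)² / 172 = 11.7733
χ² = 3.9244 + 11.7733 = 15.6977 ≈ 15.698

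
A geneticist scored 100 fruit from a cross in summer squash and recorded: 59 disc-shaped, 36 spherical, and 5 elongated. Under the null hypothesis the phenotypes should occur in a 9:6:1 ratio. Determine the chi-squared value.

0.444

Under the 9:6:1 hypothesis (Σ ratio = 16, N = 100):
  disc-shaped: 100 × 9/16 = 56.25
  spherical: 100 × 6/16 = 37.5
  elongated: 100 × 1/16 = 6.25
χ² = Σ (O − E)² / E
  disc-shaped: (59 − 56.25)² / 56.25 = 0.1344
  spherical: (36 − 37.5)² / 37.5 = 0.0600
  elongated: (5 − 6.25)² / 6.25 = 0.2500
χ² = 0.1344 + 0.0600 + 0.2500 = 0.4444 ≈ 0.444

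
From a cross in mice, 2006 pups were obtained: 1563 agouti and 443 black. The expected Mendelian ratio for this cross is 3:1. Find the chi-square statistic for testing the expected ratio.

9.099

Total ratio parts = 4. Expected numbers out of 2006:
  agouti: 2006 × 3/4 = 1504.5
  black: 2006 × 1/4 = 501.5
χ² = Σ (O − E)² / E
  agouti: (1563 − 1504.5)² / 1504.5 = 2.2747
  black: (443 − 501.5)² / 501.5 = 6.8240
χ² = 2.2747 + 6.8240 = 9.0987 ≈ 9.099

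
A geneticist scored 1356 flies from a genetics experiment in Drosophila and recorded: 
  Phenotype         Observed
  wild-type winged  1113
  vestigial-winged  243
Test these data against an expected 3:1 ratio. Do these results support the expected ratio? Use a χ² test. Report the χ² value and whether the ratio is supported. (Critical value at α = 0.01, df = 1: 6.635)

Under the 3:1 hypothesis (Σ ratio = 4, N = 1356):
  wild-type winged: 1356 × 3/4 = 1017
  vestigial-winged: 1356 × 1/4 = 339
χ² = Σ (O − E)² / E
  wild-type winged: (1113 − 1017)² / 1017 = 9.0619
  vestigial-winged: (243 − 339)² / 339 = 27.1858
χ² = 9.0619 + 27.1858 = 36.2477 ≈ 36.248
Degrees of freedom = 2 − 1 = 1; critical value at α = 0.01 is 6.635.
Since 36.248 > 6.635, we reject the null hypothesis — the data do not fit the 3:1 ratio.

36.248; not consistent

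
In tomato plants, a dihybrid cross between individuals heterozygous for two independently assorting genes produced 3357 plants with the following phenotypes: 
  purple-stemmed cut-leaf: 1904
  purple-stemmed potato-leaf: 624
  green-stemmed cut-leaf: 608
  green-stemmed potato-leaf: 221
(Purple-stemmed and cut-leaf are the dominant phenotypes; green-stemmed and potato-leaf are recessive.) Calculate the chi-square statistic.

A dihybrid F₂ with independent assortment and complete dominance at both loci gives a 9:3:3:1 phenotypic ratio.
Under the 9:3:3:1 hypothesis (Σ ratio = 16, N = 3357):
  purple-stemmed cut-leaf: 3357 × 9/16 = 1888.3125
  purple-stemmed potato-leaf: 3357 × 3/16 = 629.4375
  green-stemmed cut-leaf: 3357 × 3/16 = 629.4375
  green-stemmed potato-leaf: 3357 × 1/16 = 209.8125
χ² = Σ (O − E)² / E
  purple-stemmed cut-leaf: (1904 − 1888.3125)² / 1888.3125 = 0.1303
  purple-stemmed potato-leaf: (624 − 629.4375)² / 629.4375 = 0.0470
  green-stemmed cut-leaf: (608 − 629.4375)² / 629.4375 = 0.7301
  green-stemmed potato-leaf: (221 − 209.8125)² / 209.8125 = 0.5965
χ² = 0.1303 + 0.0470 + 0.7301 + 0.5965 = 1.5039 ≈ 1.504

1.504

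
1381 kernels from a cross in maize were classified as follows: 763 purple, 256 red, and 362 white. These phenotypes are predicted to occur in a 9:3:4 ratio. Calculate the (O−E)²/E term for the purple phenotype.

0.246

Expected counts for N = 1381 under a 9:3:4 ratio (total parts = 16):
  purple: 1381 × 9/16 = 776.8125
  red: 1381 × 3/16 = 258.9375
  white: 1381 × 4/16 = 345.25
Contribution of purple: (763 − 776.8125)² / 776.8125 = 0.2456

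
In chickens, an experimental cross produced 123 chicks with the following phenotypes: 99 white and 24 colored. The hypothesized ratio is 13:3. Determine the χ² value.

0.047

Expected counts for N = 123 under a 13:3 ratio (total parts = 16):
  white: 123 × 13/16 = 99.9375
  colored: 123 × 3/16 = 23.0625
χ² = Σ (O − E)² / E
  white: (99 − 99.9375)² / 99.9375 = 0.0088
  colored: (24 − 23.0625)² / 23.0625 = 0.0381
χ² = 0.0088 + 0.0381 = 0.0469 ≈ 0.047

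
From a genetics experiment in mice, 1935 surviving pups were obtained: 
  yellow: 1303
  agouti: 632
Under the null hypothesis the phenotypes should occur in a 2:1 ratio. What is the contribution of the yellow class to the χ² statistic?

0.131

Under the 2:1 hypothesis (Σ ratio = 3, N = 1935):
  yellow: 1935 × 2/3 = 1290
  agouti: 1935 × 1/3 = 645
Contribution of yellow: (1303 − 1290)² / 1290 = 0.1310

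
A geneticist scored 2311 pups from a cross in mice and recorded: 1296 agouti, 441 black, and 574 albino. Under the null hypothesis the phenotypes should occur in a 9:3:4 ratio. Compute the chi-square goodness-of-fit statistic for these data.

0.173

Under the 9:3:4 hypothesis (Σ ratio = 16, N = 2311):
  agouti: 2311 × 9/16 = 1299.9375
  black: 2311 × 3/16 = 433.3125
  albino: 2311 × 4/16 = 577.75
χ² = Σ (O − E)² / E
  agouti: (1296 − 1299.9375)² / 1299.9375 = 0.0119
  black: (441 − 433.3125)² / 433.3125 = 0.1364
  albino: (574 − 577.75)² / 577.75 = 0.0243
χ² = 0.0119 + 0.1364 + 0.0243 = 0.1726 ≈ 0.173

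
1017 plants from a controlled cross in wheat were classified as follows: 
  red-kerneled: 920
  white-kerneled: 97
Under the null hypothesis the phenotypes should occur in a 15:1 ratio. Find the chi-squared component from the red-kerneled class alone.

Under the 15:1 hypothesis (Σ ratio = 16, N = 1017):
  red-kerneled: 1017 × 15/16 = 953.4375
  white-kerneled: 1017 × 1/16 = 63.5625
Contribution of red-kerneled: (920 − 953.4375)² / 953.4375 = 1.1727

1.173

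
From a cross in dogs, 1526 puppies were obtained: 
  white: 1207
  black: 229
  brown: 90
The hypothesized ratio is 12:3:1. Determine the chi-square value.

Expected counts for N = 1526 under a 12:3:1 ratio (total parts = 16):
  white: 1526 × 12/16 = 1144.5
  black: 1526 × 3/16 = 286.125
  brown: 1526 × 1/16 = 95.375
χ² = Σ (O − E)² / E
  white: (1207 − 1144.5)² / 1144.5 = 3.4131
  black: (229 − 286.125)² / 286.125 = 11.4050
  brown: (90 − 95.375)² / 95.375 = 0.3029
χ² = 3.4131 + 11.4050 + 0.3029 = 15.121

15.121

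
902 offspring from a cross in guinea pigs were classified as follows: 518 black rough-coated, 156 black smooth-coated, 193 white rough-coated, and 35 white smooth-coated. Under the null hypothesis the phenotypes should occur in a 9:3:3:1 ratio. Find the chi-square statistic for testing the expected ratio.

The 9:3:3:1 ratio has 16 parts, so with N = 902 the expected counts are:
  black rough-coated: 902 × 9/16 = 507.375
  black smooth-coated: 902 × 3/16 = 169.125
  white rough-coated: 902 × 3/16 = 169.125
  white smooth-coated: 902 × 1/16 = 56.375
χ² = Σ (O − E)² / E
  black rough-coated: (518 − 507.375)² / 507.375 = 0.2225
  black smooth-coated: (156 − 169.125)² / 169.125 = 1.0186
  white rough-coated: (193 − 169.125)² / 169.125 = 3.3704
  white smooth-coated: (35 − 56.375)² / 56.375 = 8.1045
χ² = 0.2225 + 1.0186 + 3.3704 + 8.1045 = 12.716

12.716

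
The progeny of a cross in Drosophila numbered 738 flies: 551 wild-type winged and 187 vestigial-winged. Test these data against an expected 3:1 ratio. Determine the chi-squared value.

0.045

Expected counts for N = 738 under a 3:1 ratio (total parts = 4):
  wild-type winged: 738 × 3/4 = 553.5
  vestigial-winged: 738 × 1/4 = 184.5
χ² = Σ (O − E)² / E
  wild-type winged: (551 − 553.5)² / 553.5 = 0.0113
  vestigial-winged: (187 − 184.5)² / 184.5 = 0.0339
χ² = 0.0113 + 0.0339 = 0.0452 ≈ 0.045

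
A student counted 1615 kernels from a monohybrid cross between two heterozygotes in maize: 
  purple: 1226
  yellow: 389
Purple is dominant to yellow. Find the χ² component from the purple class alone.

For a monohybrid cross between heterozygotes with complete dominance, the expected phenotypic ratio is 3:1.
Expected counts for N = 1615 under a 3:1 ratio (total parts = 4):
  purple: 1615 × 3/4 = 1211.25
  yellow: 1615 × 1/4 = 403.75
Contribution of purple: (1226 − 1211.25)² / 1211.25 = 0.1796

0.180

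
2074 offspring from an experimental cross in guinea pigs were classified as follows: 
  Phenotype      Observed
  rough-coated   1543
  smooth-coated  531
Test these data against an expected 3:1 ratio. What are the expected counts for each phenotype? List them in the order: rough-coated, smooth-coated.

1555.5, 518.5

Total ratio parts = 4. Expected numbers out of 2074:
  rough-coated: 2074 × 3/4 = 1555.5
  smooth-coated: 2074 × 1/4 = 518.5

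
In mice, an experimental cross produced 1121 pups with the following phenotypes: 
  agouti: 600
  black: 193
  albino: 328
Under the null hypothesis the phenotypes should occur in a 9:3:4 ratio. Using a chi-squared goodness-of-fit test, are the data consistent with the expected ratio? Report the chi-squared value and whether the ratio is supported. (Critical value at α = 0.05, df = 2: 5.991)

Under the 9:3:4 hypothesis (Σ ratio = 16, N = 1121):
  agouti: 1121 × 9/16 = 630.5625
  black: 1121 × 3/16 = 210.1875
  albino: 1121 × 4/16 = 280.25
χ² = Σ (O − E)² / E
  agouti: (600 − 630.5625)² / 630.5625 = 1.4813
  black: (193 − 210.1875)² / 210.1875 = 1.4055
  albino: (328 − 280.25)² / 280.25 = 8.1358
χ² = 1.4813 + 1.4055 + 8.1358 = 11.0226 ≈ 11.023
Degrees of freedom = 3 − 1 = 2; critical value at α = 0.05 is 5.991.
Since 11.023 > 5.991, we reject the null hypothesis — the data do not fit the 9:3:4 ratio.

11.023; not consistent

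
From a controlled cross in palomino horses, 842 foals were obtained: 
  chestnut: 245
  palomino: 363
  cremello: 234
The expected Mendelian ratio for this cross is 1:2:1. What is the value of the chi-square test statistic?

16.268

Total ratio parts = 4. Expected numbers out of 842:
  chestnut: 842 × 1/4 = 210.5
  palomino: 842 × 2/4 = 421
  cremello: 842 × 1/4 = 210.5
χ² = Σ (O − E)² / E
  chestnut: (245 − 210.5)² / 210.5 = 5.6544
  palomino: (363 − 421)² / 421 = 7.9905
  cremello: (234 − 210.5)² / 210.5 = 2.6235
χ² = 5.6544 + 7.9905 + 2.6235 = 16.2684 ≈ 16.268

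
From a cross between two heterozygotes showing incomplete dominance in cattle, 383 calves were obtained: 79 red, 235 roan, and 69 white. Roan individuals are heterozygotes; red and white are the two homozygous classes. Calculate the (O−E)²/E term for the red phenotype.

2.930

With incomplete dominance, a heterozygote × heterozygote cross gives a 1:2:1 phenotypic ratio.
The 1:2:1 ratio has 4 parts, so with N = 383 the expected counts are:
  red: 383 × 1/4 = 95.75
  roan: 383 × 2/4 = 191.5
  white: 383 × 1/4 = 95.75
Contribution of red: (79 − 95.75)² / 95.75 = 2.9302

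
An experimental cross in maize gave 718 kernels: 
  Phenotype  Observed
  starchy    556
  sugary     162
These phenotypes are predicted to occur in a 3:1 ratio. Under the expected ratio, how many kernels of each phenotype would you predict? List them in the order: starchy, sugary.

Total ratio parts = 4. Expected numbers out of 718:
  starchy: 718 × 3/4 = 538.5
  sugary: 718 × 1/4 = 179.5

538.5, 179.5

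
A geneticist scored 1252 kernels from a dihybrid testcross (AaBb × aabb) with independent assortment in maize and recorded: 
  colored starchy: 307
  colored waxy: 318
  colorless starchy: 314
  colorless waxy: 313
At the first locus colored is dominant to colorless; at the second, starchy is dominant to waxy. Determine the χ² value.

0.198

A dihybrid testcross with independent assortment gives a 1:1:1:1 ratio.
Under the 1:1:1:1 hypothesis (Σ ratio = 4, N = 1252):
  colored starchy: 1252 × 1/4 = 313
  colored waxy: 1252 × 1/4 = 313
  colorless starchy: 1252 × 1/4 = 313
  colorless waxy: 1252 × 1/4 = 313
χ² = Σ (O − E)² / E
  colored starchy: (307 − 313)² / 313 = 0.1150
  colored waxy: (318 − 313)² / 313 = 0.0799
  colorless starchy: (314 − 313)² / 313 = 0.0032
  colorless waxy: (313 − 313)² / 313 = 0.0000
χ² = 0.1150 + 0.0799 + 0.0032 + 0.0000 = 0.1981 ≈ 0.198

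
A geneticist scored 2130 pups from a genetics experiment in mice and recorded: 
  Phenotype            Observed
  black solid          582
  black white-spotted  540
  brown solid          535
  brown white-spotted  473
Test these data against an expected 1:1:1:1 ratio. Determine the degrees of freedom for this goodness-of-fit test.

A goodness-of-fit test with 4 phenotype classes has df = 4 − 1 = 3.

3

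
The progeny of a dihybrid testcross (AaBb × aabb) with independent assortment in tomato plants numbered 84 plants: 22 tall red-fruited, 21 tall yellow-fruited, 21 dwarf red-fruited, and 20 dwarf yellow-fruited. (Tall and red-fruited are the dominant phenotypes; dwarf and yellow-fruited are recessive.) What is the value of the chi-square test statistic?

0.095

A dihybrid testcross with independent assortment gives a 1:1:1:1 ratio.
Expected counts for N = 84 under a 1:1:1:1 ratio (total parts = 4):
  tall red-fruited: 84 × 1/4 = 21
  tall yellow-fruited: 84 × 1/4 = 21
  dwarf red-fruited: 84 × 1/4 = 21
  dwarf yellow-fruited: 84 × 1/4 = 21
χ² = Σ (O − E)² / E
  tall red-fruited: (22 − 21)² / 21 = 0.0476
  tall yellow-fruited: (21 − 21)² / 21 = 0.0000
  dwarf red-fruited: (21 − 21)² / 21 = 0.0000
  dwarf yellow-fruited: (20 − 21)² / 21 = 0.0476
χ² = 0.0476 + 0.0000 + 0.0000 + 0.0476 = 0.0952 ≈ 0.095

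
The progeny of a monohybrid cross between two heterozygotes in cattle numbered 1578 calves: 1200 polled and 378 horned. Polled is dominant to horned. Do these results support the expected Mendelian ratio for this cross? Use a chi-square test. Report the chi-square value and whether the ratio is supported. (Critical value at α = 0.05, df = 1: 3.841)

For a monohybrid cross between heterozygotes with complete dominance, the expected phenotypic ratio is 3:1.
Under the 3:1 hypothesis (Σ ratio = 4, N = 1578):
  polled: 1578 × 3/4 = 1183.5
  horned: 1578 × 1/4 = 394.5
χ² = Σ (O − E)² / E
  polled: (1200 − 1183.5)² / 1183.5 = 0.2300
  horned: (378 − 394.5)² / 394.5 = 0.6901
χ² = 0.2300 + 0.6901 = 0.9201 ≈ 0.920
Degrees of freedom = 2 − 1 = 1; critical value at α = 0.05 is 3.841.
Since 0.920 < 3.841, we fail to reject the null hypothesis — the data are consistent with the 3:1 ratio.

0.920; consistent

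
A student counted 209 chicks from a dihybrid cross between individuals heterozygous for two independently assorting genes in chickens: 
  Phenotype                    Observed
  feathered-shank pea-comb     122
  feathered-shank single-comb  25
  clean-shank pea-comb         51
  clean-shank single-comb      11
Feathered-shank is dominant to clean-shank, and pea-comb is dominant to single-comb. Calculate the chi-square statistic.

9.190

A dihybrid F₂ with independent assortment and complete dominance at both loci gives a 9:3:3:1 phenotypic ratio.
Total ratio parts = 16. Expected numbers out of 209:
  feathered-shank pea-comb: 209 × 9/16 = 117.5625
  feathered-shank single-comb: 209 × 3/16 = 39.1875
  clean-shank pea-comb: 209 × 3/16 = 39.1875
  clean-shank single-comb: 209 × 1/16 = 13.0625
χ² = Σ (O − E)² / E
  feathered-shank pea-comb: (122 − 117.5625)² / 117.5625 = 0.1675
  feathered-shank single-comb: (25 − 39.1875)² / 39.1875 = 5.1365
  clean-shank pea-comb: (51 − 39.1875)² / 39.1875 = 3.5607
  clean-shank single-comb: (11 − 13.0625)² / 13.0625 = 0.3257
χ² = 0.1675 + 5.1365 + 3.5607 + 0.3257 = 9.1904 ≈ 9.190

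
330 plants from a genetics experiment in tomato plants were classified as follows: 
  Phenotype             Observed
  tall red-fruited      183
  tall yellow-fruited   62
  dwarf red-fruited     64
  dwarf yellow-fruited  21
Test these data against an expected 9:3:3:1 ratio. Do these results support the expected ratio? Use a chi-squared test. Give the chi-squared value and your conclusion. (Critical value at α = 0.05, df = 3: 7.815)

0.117; consistent

Total ratio parts = 16. Expected numbers out of 330:
  tall red-fruited: 330 × 9/16 = 185.625
  tall yellow-fruited: 330 × 3/16 = 61.875
  dwarf red-fruited: 330 × 3/16 = 61.875
  dwarf yellow-fruited: 330 × 1/16 = 20.625
χ² = Σ (O − E)² / E
  tall red-fruited: (183 − 185.625)² / 185.625 = 0.0371
  tall yellow-fruited: (62 − 61.875)² / 61.875 = 0.0003
  dwarf red-fruited: (64 − 61.875)² / 61.875 = 0.0730
  dwarf yellow-fruited: (21 − 20.625)² / 20.625 = 0.0068
χ² = 0.0371 + 0.0003 + 0.0730 + 0.0068 = 0.1172 ≈ 0.117
Degrees of freedom = 4 − 1 = 3; critical value at α = 0.05 is 7.815.
Since 0.117 < 7.815, we fail to reject the null hypothesis — the data are consistent with the 9:3:3:1 ratio.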